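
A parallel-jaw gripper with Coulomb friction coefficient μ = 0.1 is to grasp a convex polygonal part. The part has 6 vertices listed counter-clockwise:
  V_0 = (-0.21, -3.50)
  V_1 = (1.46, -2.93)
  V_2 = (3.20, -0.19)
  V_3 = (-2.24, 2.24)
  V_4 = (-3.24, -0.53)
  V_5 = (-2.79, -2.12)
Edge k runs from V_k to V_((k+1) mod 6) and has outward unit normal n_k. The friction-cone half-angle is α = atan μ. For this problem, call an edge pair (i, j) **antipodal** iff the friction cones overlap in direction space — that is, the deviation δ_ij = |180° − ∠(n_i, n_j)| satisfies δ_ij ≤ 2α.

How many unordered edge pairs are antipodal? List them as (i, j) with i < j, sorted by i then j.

count = 1; pairs: (2,5)

α = atan 0.1 = 5.71°;  2α = 11.42°
n_0 = (+0.3230, -0.9464)
n_1 = (+0.8442, -0.5361)
n_2 = (+0.4079, +0.9130)
n_3 = (-0.9406, +0.3396)
n_4 = (-0.9622, -0.2723)
n_5 = (-0.4717, -0.8818)
  (0,1): δ = 141.26°  ·
  (0,2): δ = 42.92°  ·
  (0,3): δ = 51.30°  ·
  (0,4): δ = 86.96°  ·
  (0,5): δ = 133.01°  ·
  (1,2): δ = 81.65°  ·
  (1,3): δ = 12.57°  ·
  (1,4): δ = 48.22°  ·
  (1,5): δ = 94.28°  ·
  (2,3): δ = 85.78°  ·
  (2,4): δ = 50.13°  ·
  (2,5): δ = 4.07°  ✓
  (3,4): δ = 144.35°  ·
  (3,5): δ = 98.29°  ·
  (4,5): δ = 133.94°  ·
antipodal pairs: 1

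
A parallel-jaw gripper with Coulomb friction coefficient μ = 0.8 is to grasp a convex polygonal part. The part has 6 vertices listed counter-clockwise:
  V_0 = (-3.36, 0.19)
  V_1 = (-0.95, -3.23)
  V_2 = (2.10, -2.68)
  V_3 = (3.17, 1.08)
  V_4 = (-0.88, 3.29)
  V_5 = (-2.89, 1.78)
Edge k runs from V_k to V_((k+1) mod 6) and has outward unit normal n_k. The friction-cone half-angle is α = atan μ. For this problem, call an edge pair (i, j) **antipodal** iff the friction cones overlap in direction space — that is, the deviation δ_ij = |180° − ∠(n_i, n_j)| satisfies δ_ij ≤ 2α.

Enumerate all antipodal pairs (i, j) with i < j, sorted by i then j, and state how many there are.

α = atan 0.8 = 38.66°;  2α = 77.32°
n_0 = (-0.8174, -0.5760)
n_1 = (+0.1775, -0.9841)
n_2 = (+0.9618, -0.2737)
n_3 = (+0.4790, +0.8778)
n_4 = (-0.6006, +0.7995)
n_5 = (-0.9590, +0.2835)
  (0,1): δ = 114.95°  ·
  (0,2): δ = 51.06°  ✓
  (0,3): δ = 26.21°  ✓
  (0,4): δ = 91.74°  ·
  (0,5): δ = 128.36°  ·
  (1,2): δ = 116.11°  ·
  (1,3): δ = 38.84°  ✓
  (1,4): δ = 26.69°  ✓
  (1,5): δ = 63.31°  ✓
  (2,3): δ = 102.74°  ·
  (2,4): δ = 37.20°  ✓
  (2,5): δ = 0.58°  ✓
  (3,4): δ = 114.46°  ·
  (3,5): δ = 77.85°  ·
  (4,5): δ = 143.38°  ·
antipodal pairs: 7

count = 7; pairs: (0,2), (0,3), (1,3), (1,4), (1,5), (2,4), (2,5)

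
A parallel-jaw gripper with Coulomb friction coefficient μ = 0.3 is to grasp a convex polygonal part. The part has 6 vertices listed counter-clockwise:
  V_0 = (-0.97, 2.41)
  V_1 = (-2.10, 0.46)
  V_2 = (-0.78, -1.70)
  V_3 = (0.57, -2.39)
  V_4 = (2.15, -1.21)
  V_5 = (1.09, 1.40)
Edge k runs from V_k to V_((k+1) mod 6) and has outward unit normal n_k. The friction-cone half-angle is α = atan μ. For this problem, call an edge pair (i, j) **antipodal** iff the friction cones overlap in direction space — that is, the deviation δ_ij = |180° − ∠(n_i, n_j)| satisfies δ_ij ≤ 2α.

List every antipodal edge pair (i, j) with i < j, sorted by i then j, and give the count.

α = atan 0.3 = 16.70°;  2α = 33.40°
n_0 = (-0.8652, +0.5014)
n_1 = (-0.8533, -0.5215)
n_2 = (-0.4551, -0.8904)
n_3 = (+0.5984, -0.8012)
n_4 = (+0.9265, +0.3763)
n_5 = (+0.4402, +0.8979)
  (0,1): δ = 118.48°  ·
  (0,2): δ = 86.98°  ·
  (0,3): δ = 23.15°  ✓
  (0,4): δ = 52.20°  ·
  (0,5): δ = 93.97°  ·
  (1,2): δ = 148.50°  ·
  (1,3): δ = 84.68°  ·
  (1,4): δ = 9.33°  ✓
  (1,5): δ = 32.45°  ✓
  (2,3): δ = 116.17°  ·
  (2,4): δ = 40.82°  ·
  (2,5): δ = 0.95°  ✓
  (3,4): δ = 104.65°  ·
  (3,5): δ = 62.87°  ·
  (4,5): δ = 138.22°  ·
antipodal pairs: 4

count = 4; pairs: (0,3), (1,4), (1,5), (2,5)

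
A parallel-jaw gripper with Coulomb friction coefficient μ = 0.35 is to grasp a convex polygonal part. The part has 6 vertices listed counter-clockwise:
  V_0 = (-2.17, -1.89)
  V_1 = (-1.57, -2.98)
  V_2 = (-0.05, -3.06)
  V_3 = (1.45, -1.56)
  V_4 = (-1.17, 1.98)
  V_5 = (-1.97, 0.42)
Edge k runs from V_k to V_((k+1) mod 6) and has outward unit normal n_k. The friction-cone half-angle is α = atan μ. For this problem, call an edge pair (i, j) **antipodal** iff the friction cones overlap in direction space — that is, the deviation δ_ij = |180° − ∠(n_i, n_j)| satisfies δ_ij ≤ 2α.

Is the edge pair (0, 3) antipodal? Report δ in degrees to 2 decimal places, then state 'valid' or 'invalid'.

δ = 7.67°, valid

α = atan 0.35 = 19.29°;  2α = 38.58°
edge 0: e_0 = (+0.60, -1.09);  n_0 = (-0.8760, -0.4822)
edge 3: e_3 = (-2.62, +3.54);  n_3 = (+0.8038, +0.5949)
∠(n_0, n_3) = 172.33°
δ = |180° − 172.33°| = 7.67°
7.67° ≤ 2α = 38.58°  →  valid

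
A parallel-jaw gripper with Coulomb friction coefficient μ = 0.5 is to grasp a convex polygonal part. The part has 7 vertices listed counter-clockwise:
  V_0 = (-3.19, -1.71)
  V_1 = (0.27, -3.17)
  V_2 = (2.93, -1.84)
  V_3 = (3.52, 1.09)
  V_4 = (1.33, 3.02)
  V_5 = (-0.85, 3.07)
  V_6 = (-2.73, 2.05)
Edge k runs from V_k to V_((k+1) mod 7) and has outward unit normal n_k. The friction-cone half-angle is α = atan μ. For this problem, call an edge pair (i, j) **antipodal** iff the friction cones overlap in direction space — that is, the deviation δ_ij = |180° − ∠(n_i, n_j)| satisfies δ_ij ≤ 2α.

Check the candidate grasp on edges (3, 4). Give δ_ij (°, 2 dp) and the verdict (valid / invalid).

α = atan 0.5 = 26.57°;  2α = 53.13°
edge 3: e_3 = (-2.19, +1.93);  n_3 = (+0.6612, +0.7502)
edge 4: e_4 = (-2.18, +0.05);  n_4 = (+0.0229, +0.9997)
∠(n_3, n_4) = 40.08°
δ = |180° − 40.08°| = 139.92°
139.92° > 2α = 53.13°  →  invalid

δ = 139.92°, invalid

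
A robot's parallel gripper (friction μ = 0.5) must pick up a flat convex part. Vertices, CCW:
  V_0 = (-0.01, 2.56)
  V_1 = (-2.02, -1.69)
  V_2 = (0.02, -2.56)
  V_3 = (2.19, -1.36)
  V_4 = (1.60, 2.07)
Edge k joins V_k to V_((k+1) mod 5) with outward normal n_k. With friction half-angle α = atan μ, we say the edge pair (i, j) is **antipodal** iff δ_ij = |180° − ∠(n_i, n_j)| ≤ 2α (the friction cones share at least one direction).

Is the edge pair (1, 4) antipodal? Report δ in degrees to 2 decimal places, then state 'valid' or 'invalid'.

δ = 6.17°, valid

α = atan 0.5 = 26.57°;  2α = 53.13°
edge 1: e_1 = (+2.04, -0.87);  n_1 = (-0.3923, -0.9198)
edge 4: e_4 = (-1.61, +0.49);  n_4 = (+0.2912, +0.9567)
∠(n_1, n_4) = 173.83°
δ = |180° − 173.83°| = 6.17°
6.17° ≤ 2α = 53.13°  →  valid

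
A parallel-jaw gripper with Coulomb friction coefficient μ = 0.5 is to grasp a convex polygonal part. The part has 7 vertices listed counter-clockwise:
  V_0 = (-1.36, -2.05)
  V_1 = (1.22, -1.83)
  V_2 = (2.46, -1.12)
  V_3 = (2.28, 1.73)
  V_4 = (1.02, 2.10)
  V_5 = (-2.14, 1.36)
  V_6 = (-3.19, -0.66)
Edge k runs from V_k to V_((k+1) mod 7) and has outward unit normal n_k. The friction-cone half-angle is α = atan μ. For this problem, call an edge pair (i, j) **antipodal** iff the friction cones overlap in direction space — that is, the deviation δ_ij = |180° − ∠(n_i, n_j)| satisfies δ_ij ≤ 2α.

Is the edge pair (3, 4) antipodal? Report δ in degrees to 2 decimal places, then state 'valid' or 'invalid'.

α = atan 0.5 = 26.57°;  2α = 53.13°
edge 3: e_3 = (-1.26, +0.37);  n_3 = (+0.2818, +0.9595)
edge 4: e_4 = (-3.16, -0.74);  n_4 = (-0.2280, +0.9737)
∠(n_3, n_4) = 29.54°
δ = |180° − 29.54°| = 150.46°
150.46° > 2α = 53.13°  →  invalid

δ = 150.46°, invalid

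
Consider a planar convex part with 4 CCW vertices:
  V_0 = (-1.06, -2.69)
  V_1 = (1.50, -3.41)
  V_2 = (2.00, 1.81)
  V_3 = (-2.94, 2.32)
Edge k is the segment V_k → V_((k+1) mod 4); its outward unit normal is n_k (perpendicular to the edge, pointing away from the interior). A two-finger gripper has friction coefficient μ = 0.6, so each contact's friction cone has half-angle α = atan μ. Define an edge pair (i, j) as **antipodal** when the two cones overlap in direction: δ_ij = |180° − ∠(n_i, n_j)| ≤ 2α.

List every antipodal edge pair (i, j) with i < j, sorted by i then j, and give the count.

count = 2; pairs: (0,2), (1,3)

α = atan 0.6 = 30.96°;  2α = 61.93°
n_0 = (-0.2707, -0.9627)
n_1 = (+0.9954, -0.0953)
n_2 = (+0.1027, +0.9947)
n_3 = (-0.9363, -0.3513)
  (0,1): δ = 79.76°  ·
  (0,2): δ = 9.81°  ✓
  (0,3): δ = 126.28°  ·
  (1,2): δ = 90.42°  ·
  (1,3): δ = 26.04°  ✓
  (2,3): δ = 63.54°  ·
antipodal pairs: 2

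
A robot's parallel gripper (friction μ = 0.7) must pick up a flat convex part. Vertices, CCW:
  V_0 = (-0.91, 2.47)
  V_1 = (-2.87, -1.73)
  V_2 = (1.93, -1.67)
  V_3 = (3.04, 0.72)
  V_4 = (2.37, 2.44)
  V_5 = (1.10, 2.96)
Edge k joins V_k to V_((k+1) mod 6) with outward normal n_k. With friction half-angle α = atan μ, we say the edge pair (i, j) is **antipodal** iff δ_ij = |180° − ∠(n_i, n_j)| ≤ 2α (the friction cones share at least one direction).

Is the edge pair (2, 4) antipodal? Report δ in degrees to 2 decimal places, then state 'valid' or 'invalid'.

δ = 87.35°, invalid

α = atan 0.7 = 34.99°;  2α = 69.98°
edge 2: e_2 = (+1.11, +2.39);  n_2 = (+0.9070, -0.4212)
edge 4: e_4 = (-1.27, +0.52);  n_4 = (+0.3789, +0.9254)
∠(n_2, n_4) = 92.65°
δ = |180° − 92.65°| = 87.35°
87.35° > 2α = 69.98°  →  invalid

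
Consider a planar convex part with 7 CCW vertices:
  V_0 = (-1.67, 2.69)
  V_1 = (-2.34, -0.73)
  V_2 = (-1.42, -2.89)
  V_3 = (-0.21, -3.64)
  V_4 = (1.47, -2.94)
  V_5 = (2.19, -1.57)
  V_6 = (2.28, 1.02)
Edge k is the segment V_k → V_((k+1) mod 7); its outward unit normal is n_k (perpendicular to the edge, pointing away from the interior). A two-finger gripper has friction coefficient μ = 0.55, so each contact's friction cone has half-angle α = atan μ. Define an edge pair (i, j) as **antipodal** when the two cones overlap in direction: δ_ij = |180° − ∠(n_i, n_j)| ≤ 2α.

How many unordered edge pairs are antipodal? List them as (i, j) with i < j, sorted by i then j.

count = 8; pairs: (0,3), (0,4), (0,5), (1,4), (1,5), (1,6), (2,6), (3,6)

α = atan 0.55 = 28.81°;  2α = 57.62°
n_0 = (-0.9813, +0.1923)
n_1 = (-0.9200, -0.3919)
n_2 = (-0.5268, -0.8500)
n_3 = (+0.3846, -0.9231)
n_4 = (+0.8852, -0.4652)
n_5 = (+0.9994, -0.0347)
n_6 = (+0.3894, +0.9211)
  (0,1): δ = 145.85°  ·
  (0,2): δ = 110.71°  ·
  (0,3): δ = 56.30°  ✓
  (0,4): δ = 16.64°  ✓
  (0,5): δ = 9.09°  ✓
  (0,6): δ = 78.17°  ·
  (1,2): δ = 144.86°  ·
  (1,3): δ = 90.45°  ·
  (1,4): δ = 50.79°  ✓
  (1,5): δ = 25.06°  ✓
  (1,6): δ = 44.01°  ✓
  (2,3): δ = 125.59°  ·
  (2,4): δ = 85.93°  ·
  (2,5): δ = 60.20°  ·
  (2,6): δ = 8.87°  ✓
  (3,4): δ = 140.34°  ·
  (3,5): δ = 114.61°  ·
  (3,6): δ = 45.54°  ✓
  (4,5): δ = 154.27°  ·
  (4,6): δ = 85.19°  ·
  (5,6): δ = 110.93°  ·
antipodal pairs: 8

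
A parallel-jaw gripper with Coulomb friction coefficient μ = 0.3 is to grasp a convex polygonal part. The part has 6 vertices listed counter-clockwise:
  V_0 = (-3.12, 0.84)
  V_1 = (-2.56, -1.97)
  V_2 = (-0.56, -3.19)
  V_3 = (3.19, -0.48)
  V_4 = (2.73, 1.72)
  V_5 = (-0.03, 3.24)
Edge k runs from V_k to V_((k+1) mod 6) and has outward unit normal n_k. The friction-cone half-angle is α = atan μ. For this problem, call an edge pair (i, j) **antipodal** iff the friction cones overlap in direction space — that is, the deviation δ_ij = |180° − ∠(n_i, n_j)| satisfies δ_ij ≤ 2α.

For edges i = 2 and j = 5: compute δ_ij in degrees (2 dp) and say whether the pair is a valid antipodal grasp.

α = atan 0.3 = 16.70°;  2α = 33.40°
edge 2: e_2 = (+3.75, +2.71);  n_2 = (+0.5857, -0.8105)
edge 5: e_5 = (-3.09, -2.40);  n_5 = (-0.6134, +0.7898)
∠(n_2, n_5) = 178.02°
δ = |180° − 178.02°| = 1.98°
1.98° ≤ 2α = 33.40°  →  valid

δ = 1.98°, valid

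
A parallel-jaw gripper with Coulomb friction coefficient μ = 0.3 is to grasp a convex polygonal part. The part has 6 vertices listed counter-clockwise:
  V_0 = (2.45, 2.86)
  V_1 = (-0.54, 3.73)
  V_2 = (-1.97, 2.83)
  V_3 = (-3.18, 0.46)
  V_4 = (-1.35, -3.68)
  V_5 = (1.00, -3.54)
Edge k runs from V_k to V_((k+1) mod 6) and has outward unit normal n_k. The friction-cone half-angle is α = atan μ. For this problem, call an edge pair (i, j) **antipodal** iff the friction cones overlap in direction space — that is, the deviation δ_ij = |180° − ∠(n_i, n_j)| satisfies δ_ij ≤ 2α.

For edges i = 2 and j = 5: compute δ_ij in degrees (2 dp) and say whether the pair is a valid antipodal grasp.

α = atan 0.3 = 16.70°;  2α = 33.40°
edge 2: e_2 = (-1.21, -2.37);  n_2 = (-0.8906, +0.4547)
edge 5: e_5 = (+1.45, +6.40);  n_5 = (+0.9753, -0.2210)
∠(n_2, n_5) = 165.72°
δ = |180° − 165.72°| = 14.28°
14.28° ≤ 2α = 33.40°  →  valid

δ = 14.28°, valid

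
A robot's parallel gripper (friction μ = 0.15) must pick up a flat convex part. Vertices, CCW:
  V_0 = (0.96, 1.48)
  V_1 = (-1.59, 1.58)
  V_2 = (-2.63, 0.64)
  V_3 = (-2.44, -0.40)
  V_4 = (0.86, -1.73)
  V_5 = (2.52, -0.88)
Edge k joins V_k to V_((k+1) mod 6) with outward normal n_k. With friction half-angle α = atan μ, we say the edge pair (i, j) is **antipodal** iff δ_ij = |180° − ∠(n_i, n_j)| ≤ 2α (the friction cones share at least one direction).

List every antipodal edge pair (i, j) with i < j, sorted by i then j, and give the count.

count = 1; pairs: (1,4)

α = atan 0.15 = 8.53°;  2α = 17.06°
n_0 = (+0.0392, +0.9992)
n_1 = (-0.6705, +0.7419)
n_2 = (-0.9837, -0.1797)
n_3 = (-0.3738, -0.9275)
n_4 = (+0.4558, -0.8901)
n_5 = (+0.8342, +0.5514)
  (0,1): δ = 135.65°  ·
  (0,2): δ = 77.40°  ·
  (0,3): δ = 19.71°  ·
  (0,4): δ = 29.36°  ·
  (0,5): δ = 125.71°  ·
  (1,2): δ = 121.76°  ·
  (1,3): δ = 64.06°  ·
  (1,4): δ = 14.99°  ✓
  (1,5): δ = 81.36°  ·
  (2,3): δ = 122.30°  ·
  (2,4): δ = 73.24°  ·
  (2,5): δ = 23.11°  ·
  (3,4): δ = 130.93°  ·
  (3,5): δ = 34.58°  ·
  (4,5): δ = 83.65°  ·
antipodal pairs: 1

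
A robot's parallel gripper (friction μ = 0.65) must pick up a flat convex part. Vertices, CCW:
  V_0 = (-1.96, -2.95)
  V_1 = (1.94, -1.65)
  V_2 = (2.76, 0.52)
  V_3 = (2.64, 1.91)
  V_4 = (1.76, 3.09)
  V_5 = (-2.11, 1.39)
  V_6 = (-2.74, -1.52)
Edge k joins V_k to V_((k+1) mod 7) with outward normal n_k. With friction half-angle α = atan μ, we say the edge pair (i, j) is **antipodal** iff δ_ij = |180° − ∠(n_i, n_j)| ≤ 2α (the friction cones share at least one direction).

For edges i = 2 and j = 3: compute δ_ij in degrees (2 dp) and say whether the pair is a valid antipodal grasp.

α = atan 0.65 = 33.02°;  2α = 66.05°
edge 2: e_2 = (-0.12, +1.39);  n_2 = (+0.9963, +0.0860)
edge 3: e_3 = (-0.88, +1.18);  n_3 = (+0.8016, +0.5978)
∠(n_2, n_3) = 31.78°
δ = |180° − 31.78°| = 148.22°
148.22° > 2α = 66.05°  →  invalid

δ = 148.22°, invalid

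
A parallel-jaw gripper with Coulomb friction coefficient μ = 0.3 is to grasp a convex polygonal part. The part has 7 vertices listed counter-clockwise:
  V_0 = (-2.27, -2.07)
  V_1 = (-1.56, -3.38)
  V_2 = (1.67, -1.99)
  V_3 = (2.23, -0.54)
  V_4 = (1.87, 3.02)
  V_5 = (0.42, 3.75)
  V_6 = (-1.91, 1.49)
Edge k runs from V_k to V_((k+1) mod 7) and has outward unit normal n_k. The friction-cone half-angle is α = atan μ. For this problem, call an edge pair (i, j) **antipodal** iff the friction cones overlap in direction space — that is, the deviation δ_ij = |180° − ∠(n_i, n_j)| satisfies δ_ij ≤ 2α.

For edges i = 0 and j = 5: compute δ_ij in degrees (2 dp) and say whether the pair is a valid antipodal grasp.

δ = 105.67°, invalid

α = atan 0.3 = 16.70°;  2α = 33.40°
edge 0: e_0 = (+0.71, -1.31);  n_0 = (-0.8792, -0.4765)
edge 5: e_5 = (-2.33, -2.26);  n_5 = (-0.6962, +0.7178)
∠(n_0, n_5) = 74.33°
δ = |180° − 74.33°| = 105.67°
105.67° > 2α = 33.40°  →  invalid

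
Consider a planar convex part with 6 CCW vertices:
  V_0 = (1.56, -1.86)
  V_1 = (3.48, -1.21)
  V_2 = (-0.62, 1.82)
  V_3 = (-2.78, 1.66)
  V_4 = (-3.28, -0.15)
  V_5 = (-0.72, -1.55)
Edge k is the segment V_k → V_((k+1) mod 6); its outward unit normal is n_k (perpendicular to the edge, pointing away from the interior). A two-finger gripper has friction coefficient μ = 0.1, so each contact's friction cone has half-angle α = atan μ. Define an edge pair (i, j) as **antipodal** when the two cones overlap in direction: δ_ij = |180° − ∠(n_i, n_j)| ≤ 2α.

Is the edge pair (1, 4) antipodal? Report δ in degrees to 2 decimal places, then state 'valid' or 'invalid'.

α = atan 0.1 = 5.71°;  2α = 11.42°
edge 1: e_1 = (-4.10, +3.03);  n_1 = (+0.5943, +0.8042)
edge 4: e_4 = (+2.56, -1.40);  n_4 = (-0.4798, -0.8774)
∠(n_1, n_4) = 172.21°
δ = |180° − 172.21°| = 7.79°
7.79° ≤ 2α = 11.42°  →  valid

δ = 7.79°, valid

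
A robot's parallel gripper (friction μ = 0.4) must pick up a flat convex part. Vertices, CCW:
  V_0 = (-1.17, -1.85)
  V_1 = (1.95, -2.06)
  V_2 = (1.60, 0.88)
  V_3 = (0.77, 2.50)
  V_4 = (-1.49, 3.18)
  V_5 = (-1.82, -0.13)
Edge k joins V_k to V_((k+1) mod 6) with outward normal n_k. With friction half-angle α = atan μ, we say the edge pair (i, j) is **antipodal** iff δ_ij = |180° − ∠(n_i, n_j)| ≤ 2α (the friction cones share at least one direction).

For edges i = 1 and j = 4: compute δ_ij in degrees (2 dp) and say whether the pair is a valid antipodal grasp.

δ = 12.48°, valid

α = atan 0.4 = 21.80°;  2α = 43.60°
edge 1: e_1 = (-0.35, +2.94);  n_1 = (+0.9930, +0.1182)
edge 4: e_4 = (-0.33, -3.31);  n_4 = (-0.9951, +0.0992)
∠(n_1, n_4) = 167.52°
δ = |180° − 167.52°| = 12.48°
12.48° ≤ 2α = 43.60°  →  valid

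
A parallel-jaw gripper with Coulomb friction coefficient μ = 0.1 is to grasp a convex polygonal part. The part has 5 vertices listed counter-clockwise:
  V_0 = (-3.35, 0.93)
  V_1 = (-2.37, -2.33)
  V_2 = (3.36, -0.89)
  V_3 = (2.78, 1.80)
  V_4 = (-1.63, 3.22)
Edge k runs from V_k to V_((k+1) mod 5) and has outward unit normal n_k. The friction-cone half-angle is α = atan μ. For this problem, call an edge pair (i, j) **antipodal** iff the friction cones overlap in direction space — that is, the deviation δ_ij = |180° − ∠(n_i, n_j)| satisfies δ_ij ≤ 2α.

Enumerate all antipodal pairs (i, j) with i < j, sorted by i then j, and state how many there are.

count = 1; pairs: (0,2)

α = atan 0.1 = 5.71°;  2α = 11.42°
n_0 = (-0.9577, -0.2879)
n_1 = (+0.2437, -0.9698)
n_2 = (+0.9775, +0.2108)
n_3 = (+0.3065, +0.9519)
n_4 = (-0.7996, +0.6006)
  (0,1): δ = 92.62°  ·
  (0,2): δ = 4.56°  ✓
  (0,3): δ = 55.42°  ·
  (0,4): δ = 126.36°  ·
  (1,2): δ = 91.94°  ·
  (1,3): δ = 31.96°  ·
  (1,4): δ = 38.98°  ·
  (2,3): δ = 120.02°  ·
  (2,4): δ = 49.08°  ·
  (3,4): δ = 109.06°  ·
antipodal pairs: 1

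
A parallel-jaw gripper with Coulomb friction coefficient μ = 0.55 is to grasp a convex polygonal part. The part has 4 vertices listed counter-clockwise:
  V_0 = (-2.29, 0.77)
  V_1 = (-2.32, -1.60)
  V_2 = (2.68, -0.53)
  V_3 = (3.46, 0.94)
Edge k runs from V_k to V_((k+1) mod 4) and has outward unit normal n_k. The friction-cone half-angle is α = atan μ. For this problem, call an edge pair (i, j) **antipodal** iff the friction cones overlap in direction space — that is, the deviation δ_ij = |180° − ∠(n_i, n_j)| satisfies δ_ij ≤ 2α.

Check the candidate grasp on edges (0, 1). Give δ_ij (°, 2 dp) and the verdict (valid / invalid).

δ = 77.20°, invalid

α = atan 0.55 = 28.81°;  2α = 57.62°
edge 0: e_0 = (-0.03, -2.37);  n_0 = (-0.9999, +0.0127)
edge 1: e_1 = (+5.00, +1.07);  n_1 = (+0.2093, -0.9779)
∠(n_0, n_1) = 102.80°
δ = |180° − 102.80°| = 77.20°
77.20° > 2α = 57.62°  →  invalid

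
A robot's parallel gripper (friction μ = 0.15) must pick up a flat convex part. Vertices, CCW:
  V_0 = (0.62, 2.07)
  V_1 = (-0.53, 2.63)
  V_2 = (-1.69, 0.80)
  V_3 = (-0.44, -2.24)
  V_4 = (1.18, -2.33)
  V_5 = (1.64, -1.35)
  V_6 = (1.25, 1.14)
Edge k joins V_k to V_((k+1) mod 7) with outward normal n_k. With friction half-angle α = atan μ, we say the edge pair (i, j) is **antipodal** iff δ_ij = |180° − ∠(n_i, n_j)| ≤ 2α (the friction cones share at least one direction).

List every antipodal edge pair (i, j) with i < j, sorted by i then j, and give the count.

count = 3; pairs: (1,4), (2,5), (2,6)

α = atan 0.15 = 8.53°;  2α = 17.06°
n_0 = (+0.4378, +0.8991)
n_1 = (-0.8446, +0.5354)
n_2 = (-0.9249, -0.3803)
n_3 = (-0.0555, -0.9985)
n_4 = (+0.9052, -0.4249)
n_5 = (+0.9880, +0.1547)
n_6 = (+0.8279, +0.5608)
  (0,1): δ = 96.41°  ·
  (0,2): δ = 41.68°  ·
  (0,3): δ = 22.78°  ·
  (0,4): δ = 90.82°  ·
  (0,5): δ = 124.87°  ·
  (0,6): δ = 150.08°  ·
  (1,2): δ = 125.28°  ·
  (1,3): δ = 60.81°  ·
  (1,4): δ = 7.22°  ✓
  (1,5): δ = 41.27°  ·
  (1,6): δ = 66.48°  ·
  (2,3): δ = 115.53°  ·
  (2,4): δ = 47.50°  ·
  (2,5): δ = 13.45°  ✓
  (2,6): δ = 11.76°  ✓
  (3,4): δ = 111.96°  ·
  (3,5): δ = 77.92°  ·
  (3,6): δ = 52.71°  ·
  (4,5): δ = 145.95°  ·
  (4,6): δ = 120.74°  ·
  (5,6): δ = 154.79°  ·
antipodal pairs: 3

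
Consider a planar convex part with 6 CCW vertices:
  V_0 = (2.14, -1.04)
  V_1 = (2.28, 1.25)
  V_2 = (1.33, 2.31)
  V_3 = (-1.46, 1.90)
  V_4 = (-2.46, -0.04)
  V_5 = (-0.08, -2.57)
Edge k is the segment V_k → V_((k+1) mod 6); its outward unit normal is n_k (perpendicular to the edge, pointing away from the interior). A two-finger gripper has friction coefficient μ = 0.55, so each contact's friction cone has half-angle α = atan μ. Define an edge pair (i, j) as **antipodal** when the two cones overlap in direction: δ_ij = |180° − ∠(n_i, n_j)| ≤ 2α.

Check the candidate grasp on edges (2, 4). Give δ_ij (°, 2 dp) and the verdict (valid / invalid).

δ = 55.11°, valid

α = atan 0.55 = 28.81°;  2α = 57.62°
edge 2: e_2 = (-2.79, -0.41);  n_2 = (-0.1454, +0.9894)
edge 4: e_4 = (+2.38, -2.53);  n_4 = (-0.7284, -0.6852)
∠(n_2, n_4) = 124.89°
δ = |180° − 124.89°| = 55.11°
55.11° ≤ 2α = 57.62°  →  valid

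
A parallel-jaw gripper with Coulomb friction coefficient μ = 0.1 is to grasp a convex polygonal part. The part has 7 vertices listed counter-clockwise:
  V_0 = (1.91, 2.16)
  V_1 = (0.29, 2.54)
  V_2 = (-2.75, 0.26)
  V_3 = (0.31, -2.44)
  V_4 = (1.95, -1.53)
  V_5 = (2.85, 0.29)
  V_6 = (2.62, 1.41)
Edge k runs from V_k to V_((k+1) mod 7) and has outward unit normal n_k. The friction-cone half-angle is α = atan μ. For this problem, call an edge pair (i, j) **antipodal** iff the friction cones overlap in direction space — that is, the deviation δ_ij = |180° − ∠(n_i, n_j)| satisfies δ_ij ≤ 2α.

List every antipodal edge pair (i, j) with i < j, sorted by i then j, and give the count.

α = atan 0.1 = 5.71°;  2α = 11.42°
n_0 = (+0.2284, +0.9736)
n_1 = (-0.6000, +0.8000)
n_2 = (-0.6616, -0.7498)
n_3 = (+0.4852, -0.8744)
n_4 = (+0.8964, -0.4433)
n_5 = (+0.9796, +0.2012)
n_6 = (+0.7262, +0.6875)
  (0,1): δ = 129.93°  ·
  (0,2): δ = 28.22°  ·
  (0,3): δ = 42.23°  ·
  (0,4): δ = 76.89°  ·
  (0,5): δ = 114.81°  ·
  (0,6): δ = 146.63°  ·
  (1,2): δ = 78.29°  ·
  (1,3): δ = 7.84°  ✓
  (1,4): δ = 26.82°  ·
  (1,5): δ = 64.73°  ·
  (1,6): δ = 96.56°  ·
  (2,3): δ = 109.55°  ·
  (2,4): δ = 74.89°  ·
  (2,5): δ = 36.97°  ·
  (2,6): δ = 5.15°  ✓
  (3,4): δ = 145.34°  ·
  (3,5): δ = 107.42°  ·
  (3,6): δ = 75.59°  ·
  (4,5): δ = 142.08°  ·
  (4,6): δ = 110.26°  ·
  (5,6): δ = 148.17°  ·
antipodal pairs: 2

count = 2; pairs: (1,3), (2,6)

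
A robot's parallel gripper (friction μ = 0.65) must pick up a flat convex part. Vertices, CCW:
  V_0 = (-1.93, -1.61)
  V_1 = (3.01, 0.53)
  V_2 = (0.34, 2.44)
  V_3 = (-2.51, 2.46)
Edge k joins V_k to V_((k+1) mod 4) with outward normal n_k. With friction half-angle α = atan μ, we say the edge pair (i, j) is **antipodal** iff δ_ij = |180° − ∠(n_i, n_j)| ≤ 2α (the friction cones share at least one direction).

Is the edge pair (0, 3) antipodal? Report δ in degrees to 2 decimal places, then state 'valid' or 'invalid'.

δ = 74.69°, invalid

α = atan 0.65 = 33.02°;  2α = 66.05°
edge 0: e_0 = (+4.94, +2.14);  n_0 = (+0.3975, -0.9176)
edge 3: e_3 = (+0.58, -4.07);  n_3 = (-0.9900, -0.1411)
∠(n_0, n_3) = 105.31°
δ = |180° − 105.31°| = 74.69°
74.69° > 2α = 66.05°  →  invalid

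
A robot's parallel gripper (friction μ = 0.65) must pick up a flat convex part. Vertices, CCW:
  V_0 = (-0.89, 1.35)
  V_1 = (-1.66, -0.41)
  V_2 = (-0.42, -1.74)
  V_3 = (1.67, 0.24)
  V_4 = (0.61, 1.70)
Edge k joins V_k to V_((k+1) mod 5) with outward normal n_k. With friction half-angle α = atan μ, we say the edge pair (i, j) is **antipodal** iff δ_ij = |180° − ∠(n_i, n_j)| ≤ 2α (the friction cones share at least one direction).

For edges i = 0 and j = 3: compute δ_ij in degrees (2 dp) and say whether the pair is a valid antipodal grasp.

α = atan 0.65 = 33.02°;  2α = 66.05°
edge 0: e_0 = (-0.77, -1.76);  n_0 = (-0.9162, +0.4008)
edge 3: e_3 = (-1.06, +1.46);  n_3 = (+0.8092, +0.5875)
∠(n_0, n_3) = 120.39°
δ = |180° − 120.39°| = 59.61°
59.61° ≤ 2α = 66.05°  →  valid

δ = 59.61°, valid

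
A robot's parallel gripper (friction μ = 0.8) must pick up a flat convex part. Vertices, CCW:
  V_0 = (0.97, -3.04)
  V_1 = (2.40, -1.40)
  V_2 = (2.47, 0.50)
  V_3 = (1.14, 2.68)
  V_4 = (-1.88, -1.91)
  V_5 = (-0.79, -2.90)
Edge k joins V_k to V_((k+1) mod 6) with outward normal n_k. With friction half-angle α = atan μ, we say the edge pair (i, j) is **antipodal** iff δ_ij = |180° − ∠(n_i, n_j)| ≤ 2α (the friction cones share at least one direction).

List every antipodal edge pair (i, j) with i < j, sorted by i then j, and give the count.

α = atan 0.8 = 38.66°;  2α = 77.32°
n_0 = (+0.7537, -0.6572)
n_1 = (+0.9993, -0.0368)
n_2 = (+0.8537, +0.5208)
n_3 = (-0.8354, +0.5496)
n_4 = (-0.6723, -0.7402)
n_5 = (-0.0793, -0.9969)
  (0,1): δ = 141.02°  ·
  (0,2): δ = 107.53°  ·
  (0,3): δ = 7.74°  ✓
  (0,4): δ = 88.84°  ·
  (0,5): δ = 126.54°  ·
  (1,2): δ = 146.50°  ·
  (1,3): δ = 31.23°  ✓
  (1,4): δ = 49.86°  ✓
  (1,5): δ = 87.56°  ·
  (2,3): δ = 64.73°  ✓
  (2,4): δ = 16.37°  ✓
  (2,5): δ = 54.06°  ✓
  (3,4): δ = 98.90°  ·
  (3,5): δ = 61.21°  ✓
  (4,5): δ = 142.30°  ·
antipodal pairs: 7

count = 7; pairs: (0,3), (1,3), (1,4), (2,3), (2,4), (2,5), (3,5)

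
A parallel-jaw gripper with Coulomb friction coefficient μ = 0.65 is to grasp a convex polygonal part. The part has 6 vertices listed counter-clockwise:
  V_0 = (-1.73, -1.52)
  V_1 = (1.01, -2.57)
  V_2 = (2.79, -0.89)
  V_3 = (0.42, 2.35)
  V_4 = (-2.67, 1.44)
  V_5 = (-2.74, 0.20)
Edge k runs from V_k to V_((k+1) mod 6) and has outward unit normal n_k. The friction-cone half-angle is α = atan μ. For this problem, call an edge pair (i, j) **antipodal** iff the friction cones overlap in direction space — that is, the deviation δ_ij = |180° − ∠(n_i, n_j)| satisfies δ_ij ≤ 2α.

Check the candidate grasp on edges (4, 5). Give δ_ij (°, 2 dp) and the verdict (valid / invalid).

δ = 146.35°, invalid

α = atan 0.65 = 33.02°;  2α = 66.05°
edge 4: e_4 = (-0.07, -1.24);  n_4 = (-0.9984, +0.0564)
edge 5: e_5 = (+1.01, -1.72);  n_5 = (-0.8623, -0.5064)
∠(n_4, n_5) = 33.65°
δ = |180° − 33.65°| = 146.35°
146.35° > 2α = 66.05°  →  invalid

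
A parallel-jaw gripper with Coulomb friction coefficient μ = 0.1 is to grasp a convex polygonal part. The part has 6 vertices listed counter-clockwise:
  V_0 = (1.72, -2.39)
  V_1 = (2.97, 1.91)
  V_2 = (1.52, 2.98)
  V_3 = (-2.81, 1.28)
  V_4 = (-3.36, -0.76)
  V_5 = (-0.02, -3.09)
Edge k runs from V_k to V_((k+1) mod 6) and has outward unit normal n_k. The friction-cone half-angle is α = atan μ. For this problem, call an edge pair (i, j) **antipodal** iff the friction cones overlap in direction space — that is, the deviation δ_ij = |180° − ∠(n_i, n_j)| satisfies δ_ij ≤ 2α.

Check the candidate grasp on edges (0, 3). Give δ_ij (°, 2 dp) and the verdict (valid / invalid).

α = atan 0.1 = 5.71°;  2α = 11.42°
edge 0: e_0 = (+1.25, +4.30);  n_0 = (+0.9602, -0.2791)
edge 3: e_3 = (-0.55, -2.04);  n_3 = (-0.9655, +0.2603)
∠(n_0, n_3) = 178.88°
δ = |180° − 178.88°| = 1.12°
1.12° ≤ 2α = 11.42°  →  valid

δ = 1.12°, valid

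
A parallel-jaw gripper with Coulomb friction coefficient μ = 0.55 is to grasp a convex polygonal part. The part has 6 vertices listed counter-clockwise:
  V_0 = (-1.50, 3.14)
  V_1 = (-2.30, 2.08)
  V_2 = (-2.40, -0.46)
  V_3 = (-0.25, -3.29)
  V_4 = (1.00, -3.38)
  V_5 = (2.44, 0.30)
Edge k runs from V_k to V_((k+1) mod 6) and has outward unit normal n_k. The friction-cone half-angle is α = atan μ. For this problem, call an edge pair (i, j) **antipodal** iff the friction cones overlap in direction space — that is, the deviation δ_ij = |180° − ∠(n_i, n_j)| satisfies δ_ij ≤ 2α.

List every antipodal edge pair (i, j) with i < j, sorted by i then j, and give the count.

α = atan 0.55 = 28.81°;  2α = 57.62°
n_0 = (-0.7982, +0.6024)
n_1 = (-0.9992, +0.0393)
n_2 = (-0.7963, -0.6049)
n_3 = (-0.0718, -0.9974)
n_4 = (+0.9312, -0.3644)
n_5 = (+0.5847, +0.8112)
  (0,1): δ = 145.21°  ·
  (0,2): δ = 105.73°  ·
  (0,3): δ = 57.08°  ✓
  (0,4): δ = 15.67°  ✓
  (0,5): δ = 91.26°  ·
  (1,2): δ = 140.52°  ·
  (1,3): δ = 91.86°  ·
  (1,4): δ = 19.12°  ✓
  (1,5): δ = 56.47°  ✓
  (2,3): δ = 131.34°  ·
  (2,4): δ = 58.60°  ·
  (2,5): δ = 16.99°  ✓
  (3,4): δ = 107.25°  ·
  (3,5): δ = 31.67°  ✓
  (4,5): δ = 104.41°  ·
antipodal pairs: 6

count = 6; pairs: (0,3), (0,4), (1,4), (1,5), (2,5), (3,5)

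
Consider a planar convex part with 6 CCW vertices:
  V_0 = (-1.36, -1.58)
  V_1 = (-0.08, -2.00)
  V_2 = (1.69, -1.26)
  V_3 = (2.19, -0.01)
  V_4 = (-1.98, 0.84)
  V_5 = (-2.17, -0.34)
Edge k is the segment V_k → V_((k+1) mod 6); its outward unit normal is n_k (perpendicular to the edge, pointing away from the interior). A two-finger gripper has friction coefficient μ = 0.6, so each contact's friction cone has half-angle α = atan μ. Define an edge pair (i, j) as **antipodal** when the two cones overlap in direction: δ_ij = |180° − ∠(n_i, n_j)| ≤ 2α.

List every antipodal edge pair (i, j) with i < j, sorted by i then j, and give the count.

α = atan 0.6 = 30.96°;  2α = 61.93°
n_0 = (-0.3118, -0.9502)
n_1 = (+0.3857, -0.9226)
n_2 = (+0.9285, -0.3714)
n_3 = (+0.1997, +0.9799)
n_4 = (-0.9873, +0.1590)
n_5 = (-0.8372, -0.5469)
  (0,1): δ = 139.15°  ·
  (0,2): δ = 93.64°  ·
  (0,3): δ = 6.64°  ✓
  (0,4): δ = 99.02°  ·
  (0,5): δ = 141.32°  ·
  (1,2): δ = 134.49°  ·
  (1,3): δ = 34.21°  ✓
  (1,4): δ = 58.16°  ✓
  (1,5): δ = 100.46°  ·
  (2,3): δ = 79.72°  ·
  (2,4): δ = 12.65°  ✓
  (2,5): δ = 54.96°  ✓
  (3,4): δ = 87.63°  ·
  (3,5): δ = 45.33°  ✓
  (4,5): δ = 137.70°  ·
antipodal pairs: 6

count = 6; pairs: (0,3), (1,3), (1,4), (2,4), (2,5), (3,5)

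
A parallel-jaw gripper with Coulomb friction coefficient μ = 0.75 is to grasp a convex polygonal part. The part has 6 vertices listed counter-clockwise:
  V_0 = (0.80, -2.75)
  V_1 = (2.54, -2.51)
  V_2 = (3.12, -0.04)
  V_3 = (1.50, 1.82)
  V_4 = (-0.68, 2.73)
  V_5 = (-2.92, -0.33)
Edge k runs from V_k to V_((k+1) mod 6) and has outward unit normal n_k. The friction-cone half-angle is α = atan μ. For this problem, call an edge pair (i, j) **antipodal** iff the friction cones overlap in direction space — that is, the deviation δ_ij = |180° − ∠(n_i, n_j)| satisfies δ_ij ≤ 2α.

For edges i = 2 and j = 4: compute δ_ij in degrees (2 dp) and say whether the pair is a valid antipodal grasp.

δ = 77.26°, invalid

α = atan 0.75 = 36.87°;  2α = 73.74°
edge 2: e_2 = (-1.62, +1.86);  n_2 = (+0.7541, +0.6568)
edge 4: e_4 = (-2.24, -3.06);  n_4 = (-0.8069, +0.5907)
∠(n_2, n_4) = 102.74°
δ = |180° − 102.74°| = 77.26°
77.26° > 2α = 73.74°  →  invalid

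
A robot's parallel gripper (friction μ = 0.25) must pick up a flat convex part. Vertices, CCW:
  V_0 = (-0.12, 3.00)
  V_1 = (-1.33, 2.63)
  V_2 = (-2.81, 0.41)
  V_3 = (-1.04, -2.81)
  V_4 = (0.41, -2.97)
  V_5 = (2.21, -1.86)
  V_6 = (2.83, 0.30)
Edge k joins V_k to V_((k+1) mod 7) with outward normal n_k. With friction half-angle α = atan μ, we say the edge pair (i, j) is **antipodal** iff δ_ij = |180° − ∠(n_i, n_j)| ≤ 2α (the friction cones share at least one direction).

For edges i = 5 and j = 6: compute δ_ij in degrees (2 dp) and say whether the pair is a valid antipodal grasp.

δ = 116.45°, invalid

α = atan 0.25 = 14.04°;  2α = 28.07°
edge 5: e_5 = (+0.62, +2.16);  n_5 = (+0.9612, -0.2759)
edge 6: e_6 = (-2.95, +2.70);  n_6 = (+0.6752, +0.7377)
∠(n_5, n_6) = 63.55°
δ = |180° − 63.55°| = 116.45°
116.45° > 2α = 28.07°  →  invalid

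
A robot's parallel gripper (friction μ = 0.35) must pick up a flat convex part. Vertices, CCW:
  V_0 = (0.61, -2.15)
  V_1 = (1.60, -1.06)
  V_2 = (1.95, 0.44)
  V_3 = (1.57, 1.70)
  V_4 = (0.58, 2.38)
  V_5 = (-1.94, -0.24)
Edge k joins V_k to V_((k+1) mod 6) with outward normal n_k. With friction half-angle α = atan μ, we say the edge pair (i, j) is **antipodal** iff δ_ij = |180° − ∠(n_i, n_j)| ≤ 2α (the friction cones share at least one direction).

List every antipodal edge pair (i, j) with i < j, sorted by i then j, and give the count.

α = atan 0.35 = 19.29°;  2α = 38.58°
n_0 = (+0.7402, -0.6723)
n_1 = (+0.9738, -0.2272)
n_2 = (+0.9574, +0.2887)
n_3 = (+0.5662, +0.8243)
n_4 = (-0.7207, +0.6932)
n_5 = (-0.5995, -0.8004)
  (0,1): δ = 150.89°  ·
  (0,2): δ = 120.97°  ·
  (0,3): δ = 82.24°  ·
  (0,4): δ = 1.64°  ✓
  (0,5): δ = 95.41°  ·
  (1,2): δ = 150.08°  ·
  (1,3): δ = 111.35°  ·
  (1,4): δ = 30.75°  ✓
  (1,5): δ = 66.30°  ·
  (2,3): δ = 141.27°  ·
  (2,4): δ = 60.67°  ·
  (2,5): δ = 36.38°  ✓
  (3,4): δ = 99.40°  ·
  (3,5): δ = 2.35°  ✓
  (4,5): δ = 82.95°  ·
antipodal pairs: 4

count = 4; pairs: (0,4), (1,4), (2,5), (3,5)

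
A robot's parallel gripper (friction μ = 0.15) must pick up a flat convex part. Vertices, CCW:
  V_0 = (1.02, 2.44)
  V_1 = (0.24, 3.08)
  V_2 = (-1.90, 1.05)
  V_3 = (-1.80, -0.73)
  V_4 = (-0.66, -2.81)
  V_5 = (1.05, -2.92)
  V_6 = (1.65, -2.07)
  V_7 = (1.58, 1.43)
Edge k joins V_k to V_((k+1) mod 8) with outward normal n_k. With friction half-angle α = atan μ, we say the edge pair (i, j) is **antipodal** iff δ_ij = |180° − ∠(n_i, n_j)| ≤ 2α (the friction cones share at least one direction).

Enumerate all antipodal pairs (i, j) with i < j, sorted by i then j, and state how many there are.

α = atan 0.15 = 8.53°;  2α = 17.06°
n_0 = (+0.6343, +0.7731)
n_1 = (-0.6882, +0.7255)
n_2 = (-0.9984, -0.0561)
n_3 = (-0.8769, -0.4806)
n_4 = (-0.0642, -0.9979)
n_5 = (+0.8170, -0.5767)
n_6 = (+0.9998, +0.0200)
n_7 = (+0.8746, +0.4849)
  (0,1): δ = 97.14°  ·
  (0,2): δ = 47.42°  ·
  (0,3): δ = 21.90°  ·
  (0,4): δ = 35.69°  ·
  (0,5): δ = 94.15°  ·
  (0,6): δ = 130.52°  ·
  (0,7): δ = 158.38°  ·
  (1,2): δ = 130.27°  ·
  (1,3): δ = 104.76°  ·
  (1,4): δ = 47.17°  ·
  (1,5): δ = 11.29°  ✓
  (1,6): δ = 47.66°  ·
  (1,7): δ = 75.52°  ·
  (2,3): δ = 154.49°  ·
  (2,4): δ = 96.90°  ·
  (2,5): δ = 38.43°  ·
  (2,6): δ = 2.07°  ✓
  (2,7): δ = 25.79°  ·
  (3,4): δ = 122.41°  ·
  (3,5): δ = 63.94°  ·
  (3,6): δ = 27.58°  ·
  (3,7): δ = 0.28°  ✓
  (4,5): δ = 121.54°  ·
  (4,6): δ = 85.17°  ·
  (4,7): δ = 57.31°  ·
  (5,6): δ = 143.64°  ·
  (5,7): δ = 115.78°  ·
  (6,7): δ = 152.14°  ·
antipodal pairs: 3

count = 3; pairs: (1,5), (2,6), (3,7)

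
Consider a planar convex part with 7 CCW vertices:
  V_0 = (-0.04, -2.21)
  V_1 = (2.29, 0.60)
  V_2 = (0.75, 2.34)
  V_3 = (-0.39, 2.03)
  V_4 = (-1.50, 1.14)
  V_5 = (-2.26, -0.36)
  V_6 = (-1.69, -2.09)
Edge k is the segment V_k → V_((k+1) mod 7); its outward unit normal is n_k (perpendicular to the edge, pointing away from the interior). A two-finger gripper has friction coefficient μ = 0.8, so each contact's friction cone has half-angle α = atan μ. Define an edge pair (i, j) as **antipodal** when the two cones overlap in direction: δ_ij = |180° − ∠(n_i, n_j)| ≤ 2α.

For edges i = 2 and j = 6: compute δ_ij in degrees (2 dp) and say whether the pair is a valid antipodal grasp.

α = atan 0.8 = 38.66°;  2α = 77.32°
edge 2: e_2 = (-1.14, -0.31);  n_2 = (-0.2624, +0.9650)
edge 6: e_6 = (+1.65, -0.12);  n_6 = (-0.0725, -0.9974)
∠(n_2, n_6) = 160.63°
δ = |180° − 160.63°| = 19.37°
19.37° ≤ 2α = 77.32°  →  valid

δ = 19.37°, valid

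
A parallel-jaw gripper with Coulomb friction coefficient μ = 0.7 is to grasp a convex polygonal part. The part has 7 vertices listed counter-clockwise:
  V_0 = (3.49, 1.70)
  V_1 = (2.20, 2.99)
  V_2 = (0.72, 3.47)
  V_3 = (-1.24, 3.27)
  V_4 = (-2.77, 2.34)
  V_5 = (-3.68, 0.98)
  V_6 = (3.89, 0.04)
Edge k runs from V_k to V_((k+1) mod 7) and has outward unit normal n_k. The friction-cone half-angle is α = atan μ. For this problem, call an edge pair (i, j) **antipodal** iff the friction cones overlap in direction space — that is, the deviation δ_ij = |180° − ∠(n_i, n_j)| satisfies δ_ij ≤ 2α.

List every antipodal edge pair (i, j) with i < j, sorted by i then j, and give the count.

count = 7; pairs: (0,5), (1,5), (2,5), (3,5), (4,5), (4,6), (5,6)

α = atan 0.7 = 34.99°;  2α = 69.98°
n_0 = (+0.7071, +0.7071)
n_1 = (+0.3085, +0.9512)
n_2 = (-0.1015, +0.9948)
n_3 = (-0.5194, +0.8545)
n_4 = (-0.8311, +0.5561)
n_5 = (-0.1232, -0.9924)
n_6 = (+0.9722, +0.2343)
  (0,1): δ = 152.97°  ·
  (0,2): δ = 129.17°  ·
  (0,3): δ = 103.71°  ·
  (0,4): δ = 78.79°  ·
  (0,5): δ = 37.92°  ✓
  (0,6): δ = 148.55°  ·
  (1,2): δ = 156.20°  ·
  (1,3): δ = 130.74°  ·
  (1,4): δ = 105.82°  ·
  (1,5): δ = 10.89°  ✓
  (1,6): δ = 121.52°  ·
  (2,3): δ = 154.53°  ·
  (2,4): δ = 129.61°  ·
  (2,5): δ = 12.90°  ✓
  (2,6): δ = 97.72°  ·
  (3,4): δ = 155.08°  ·
  (3,5): δ = 38.37°  ✓
  (3,6): δ = 72.25°  ·
  (4,5): δ = 63.29°  ✓
  (4,6): δ = 47.34°  ✓
  (5,6): δ = 69.37°  ✓
antipodal pairs: 7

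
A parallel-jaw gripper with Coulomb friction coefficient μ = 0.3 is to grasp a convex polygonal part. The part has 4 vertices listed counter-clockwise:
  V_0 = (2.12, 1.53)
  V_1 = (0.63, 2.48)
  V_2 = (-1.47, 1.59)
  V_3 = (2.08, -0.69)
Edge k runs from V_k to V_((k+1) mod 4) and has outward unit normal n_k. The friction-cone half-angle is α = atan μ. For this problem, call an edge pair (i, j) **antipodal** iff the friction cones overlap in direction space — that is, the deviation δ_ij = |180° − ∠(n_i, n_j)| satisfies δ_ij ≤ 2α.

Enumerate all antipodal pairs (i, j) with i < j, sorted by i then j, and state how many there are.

α = atan 0.3 = 16.70°;  2α = 33.40°
n_0 = (+0.5376, +0.8432)
n_1 = (-0.3902, +0.9207)
n_2 = (-0.5404, -0.8414)
n_3 = (+0.9998, -0.0180)
  (0,1): δ = 124.51°  ·
  (0,2): δ = 0.19°  ✓
  (0,3): δ = 121.49°  ·
  (1,2): δ = 55.68°  ·
  (1,3): δ = 66.00°  ·
  (2,3): δ = 58.32°  ·
antipodal pairs: 1

count = 1; pairs: (0,2)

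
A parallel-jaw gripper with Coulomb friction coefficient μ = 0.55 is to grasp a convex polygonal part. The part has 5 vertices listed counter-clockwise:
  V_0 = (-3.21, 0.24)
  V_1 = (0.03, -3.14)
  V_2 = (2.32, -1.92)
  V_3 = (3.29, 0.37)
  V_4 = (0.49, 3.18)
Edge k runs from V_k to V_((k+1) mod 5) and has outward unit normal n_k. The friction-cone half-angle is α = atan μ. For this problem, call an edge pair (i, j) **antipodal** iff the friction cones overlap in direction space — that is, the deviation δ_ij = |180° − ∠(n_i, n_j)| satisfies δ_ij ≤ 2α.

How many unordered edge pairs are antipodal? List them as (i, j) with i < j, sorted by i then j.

count = 3; pairs: (0,3), (1,4), (2,4)

α = atan 0.55 = 28.81°;  2α = 57.62°
n_0 = (-0.7219, -0.6920)
n_1 = (+0.4702, -0.8826)
n_2 = (+0.9208, -0.3900)
n_3 = (+0.7084, +0.7058)
n_4 = (-0.6221, +0.7829)
  (0,1): δ = 105.74°  ·
  (0,2): δ = 66.75°  ·
  (0,3): δ = 1.11°  ✓
  (0,4): δ = 84.68°  ·
  (1,2): δ = 141.00°  ·
  (1,3): δ = 73.15°  ·
  (1,4): δ = 10.42°  ✓
  (2,3): δ = 112.15°  ·
  (2,4): δ = 28.57°  ✓
  (3,4): δ = 96.43°  ·
antipodal pairs: 3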